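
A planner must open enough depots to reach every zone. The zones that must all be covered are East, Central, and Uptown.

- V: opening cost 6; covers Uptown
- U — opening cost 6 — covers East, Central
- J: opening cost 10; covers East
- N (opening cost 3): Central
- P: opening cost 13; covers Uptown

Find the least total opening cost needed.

12

Choose V and U: together they cover East, Central, Uptown — every zone.
Total opening cost: 6 + 6 = 12.
No cover costs less than 12.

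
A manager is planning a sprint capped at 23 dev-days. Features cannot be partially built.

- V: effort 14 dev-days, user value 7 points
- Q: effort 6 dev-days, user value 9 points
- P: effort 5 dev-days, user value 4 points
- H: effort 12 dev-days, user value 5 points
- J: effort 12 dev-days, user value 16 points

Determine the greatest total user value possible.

29

Take Q, P, and J: effort 6 + 5 + 12 = 23 ≤ 23, user value 9 + 4 + 16 = 29.
No other feasible combination does better.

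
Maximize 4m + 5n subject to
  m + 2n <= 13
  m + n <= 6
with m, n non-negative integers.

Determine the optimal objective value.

(m,n)=(0,6): 1·0+2·6=12≤13, 1·0+1·6=6≤6, objective 30.
(m,n)=(1,5): 1·1+2·5=11≤13, 1·1+1·5=6≤6, objective 29.
(m,n)=(0,5): 1·0+2·5=10≤13, 1·0+1·5=5≤6, objective 25.
Maximum is 30 at (m,n)=(0,6).

30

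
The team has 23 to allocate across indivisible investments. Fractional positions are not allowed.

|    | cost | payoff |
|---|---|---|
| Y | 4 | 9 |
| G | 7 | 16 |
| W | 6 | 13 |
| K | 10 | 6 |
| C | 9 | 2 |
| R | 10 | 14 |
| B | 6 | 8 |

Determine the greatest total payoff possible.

46

G + W + R: cost 7 + 6 + 10 = 23 ≤ 23, payoff 16 + 13 + 14 = 43.
Y + G + W + B: cost 4 + 7 + 6 + 6 = 23 ≤ 23, payoff 9 + 16 + 13 + 8 = 46.
Best is Y, G, W, and B with total payoff 46.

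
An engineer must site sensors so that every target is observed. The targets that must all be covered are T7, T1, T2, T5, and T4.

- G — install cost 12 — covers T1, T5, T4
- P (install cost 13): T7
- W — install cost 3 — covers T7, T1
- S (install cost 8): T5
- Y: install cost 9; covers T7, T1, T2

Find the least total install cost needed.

The greedy cost-per-new-target heuristic would pick W, G, and Y for 24, but a cheaper cover exists.
Choose G and Y: together they cover T7, T1, T2, T5, T4 — every target.
Total install cost: 12 + 9 = 21.
No cover costs less than 21.

21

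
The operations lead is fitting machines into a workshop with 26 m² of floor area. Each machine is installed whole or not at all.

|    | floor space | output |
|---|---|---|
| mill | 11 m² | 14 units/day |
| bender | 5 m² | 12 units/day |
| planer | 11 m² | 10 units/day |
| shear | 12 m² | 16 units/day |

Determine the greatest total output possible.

Allowing fractional choices, the relaxed optimum would be about 39.5, but machines are indivisible.
mill + bender: floor space 11 + 5 = 16 ≤ 26, output 14 + 12 = 26.
mill + shear: floor space 11 + 12 = 23 ≤ 26, output 14 + 16 = 30.
bender + shear: floor space 5 + 12 = 17 ≤ 26, output 12 + 16 = 28.
Best is mill and shear with total output 30.

30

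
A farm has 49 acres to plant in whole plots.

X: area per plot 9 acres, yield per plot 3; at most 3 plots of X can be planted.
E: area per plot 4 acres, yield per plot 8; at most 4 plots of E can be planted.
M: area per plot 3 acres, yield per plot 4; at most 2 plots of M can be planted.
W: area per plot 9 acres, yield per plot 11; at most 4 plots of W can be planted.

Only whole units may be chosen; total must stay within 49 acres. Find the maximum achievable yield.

This is a bounded integer knapsack.
E has the best ratio (8/4); taking only E gives at most 4×8 = 32 (stopped by the supply cap of 4).
Mixing does better — 4×E, 2×M, and 3×W: area 49 ≤ 49, yield 4·8 + 2·4 + 3·11 = 73.

73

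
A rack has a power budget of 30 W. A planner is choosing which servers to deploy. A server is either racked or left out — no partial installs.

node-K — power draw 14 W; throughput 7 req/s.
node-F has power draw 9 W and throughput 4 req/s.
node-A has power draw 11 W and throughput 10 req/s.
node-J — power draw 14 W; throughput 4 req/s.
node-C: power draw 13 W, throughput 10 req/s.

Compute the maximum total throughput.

Allowing fractional choices, the relaxed optimum would be about 23.0, but servers are indivisible.
node-K + node-A: power draw 14 + 11 = 25 ≤ 30, throughput 7 + 10 = 17.
node-A + node-C: power draw 11 + 13 = 24 ≤ 30, throughput 10 + 10 = 20.
Best is node-A and node-C with total throughput 20.

20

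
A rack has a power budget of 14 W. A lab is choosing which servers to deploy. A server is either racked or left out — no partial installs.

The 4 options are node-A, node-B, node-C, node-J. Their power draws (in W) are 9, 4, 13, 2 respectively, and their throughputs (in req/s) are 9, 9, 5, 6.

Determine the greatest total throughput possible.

This is a 0-1 knapsack instance.
Take node-A and node-B: power draw 9 + 4 = 13 ≤ 14, throughput 9 + 9 = 18.
No other feasible combination does better.

18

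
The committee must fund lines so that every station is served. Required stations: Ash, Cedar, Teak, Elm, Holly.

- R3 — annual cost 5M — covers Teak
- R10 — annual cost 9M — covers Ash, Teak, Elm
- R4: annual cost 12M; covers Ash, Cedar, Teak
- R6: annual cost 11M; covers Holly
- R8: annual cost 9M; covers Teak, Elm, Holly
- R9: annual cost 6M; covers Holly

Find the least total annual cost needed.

This is a weighted set-cover instance.
The greedy cost-per-new-station heuristic would pick R10, R9, and R4 for 27, but a cheaper cover exists.
Choose R4 and R8: together they cover Ash, Cedar, Teak, Elm, Holly — every station.
Total annual cost: 12 + 9 = 21.
No cover costs less than 21.

21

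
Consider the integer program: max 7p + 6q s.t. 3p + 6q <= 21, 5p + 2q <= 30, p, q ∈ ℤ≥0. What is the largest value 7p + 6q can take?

42

Relaxing integrality, the LP optimum is 44.00 at (p,q) = (5.75, 0.625), which is not an integer point.
(p,q)=(6,0) is feasible, giving 42.
(p,q)=(5,1) is feasible, giving 41.
No feasible integer point exceeds 42.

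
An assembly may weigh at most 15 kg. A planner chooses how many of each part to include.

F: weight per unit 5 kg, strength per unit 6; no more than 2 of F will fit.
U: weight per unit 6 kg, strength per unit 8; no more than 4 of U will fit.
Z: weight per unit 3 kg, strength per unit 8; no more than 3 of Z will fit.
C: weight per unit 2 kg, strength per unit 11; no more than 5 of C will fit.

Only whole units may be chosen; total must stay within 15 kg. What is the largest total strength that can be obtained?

This is a bounded integer knapsack.
C has the best ratio (11/2); taking only C gives at most 5×11 = 55 (stopped by the supply cap of 5).
Mixing does better — 1×Z and 5×C: weight 13 ≤ 15, strength 1·8 + 5·11 = 63.

63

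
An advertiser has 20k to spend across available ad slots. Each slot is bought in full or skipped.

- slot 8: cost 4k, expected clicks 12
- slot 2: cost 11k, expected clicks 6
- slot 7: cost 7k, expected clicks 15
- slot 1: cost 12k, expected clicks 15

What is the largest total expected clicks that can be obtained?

Allowing fractional choices, the relaxed optimum would be about 38.2, but ad slots are indivisible.
slot 7 + slot 1: cost 7 + 12 = 19 ≤ 20, expected clicks 15 + 15 = 30.
slot 8 + slot 7: cost 4 + 7 = 11 ≤ 20, expected clicks 12 + 15 = 27.
slot 8 + slot 1: cost 4 + 12 = 16 ≤ 20, expected clicks 12 + 15 = 27.
Best is slot 7 and slot 1 with total expected clicks 30.

30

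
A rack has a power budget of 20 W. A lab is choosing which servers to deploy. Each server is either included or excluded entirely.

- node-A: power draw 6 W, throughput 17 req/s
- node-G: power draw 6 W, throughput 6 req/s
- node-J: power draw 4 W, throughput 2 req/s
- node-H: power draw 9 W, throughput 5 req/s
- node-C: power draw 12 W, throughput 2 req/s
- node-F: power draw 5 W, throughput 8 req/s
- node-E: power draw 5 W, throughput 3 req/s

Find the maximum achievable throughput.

31

node-A + node-G + node-F: power draw 6 + 6 + 5 = 17 ≤ 20, throughput 17 + 6 + 8 = 31.
node-A + node-H + node-F: power draw 6 + 9 + 5 = 20 ≤ 20, throughput 17 + 5 + 8 = 30.
Best is node-A, node-G, and node-F with total throughput 31.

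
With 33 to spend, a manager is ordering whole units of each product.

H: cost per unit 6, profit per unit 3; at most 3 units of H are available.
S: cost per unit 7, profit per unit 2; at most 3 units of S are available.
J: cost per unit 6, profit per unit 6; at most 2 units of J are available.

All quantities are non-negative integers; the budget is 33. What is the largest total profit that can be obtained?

21

J has the best ratio (6/6); taking only J gives at most 2×6 = 12 (stopped by the supply cap of 2).
Mixing does better — 3×H and 2×J: cost 30 ≤ 33, profit 3·3 + 2·6 = 21.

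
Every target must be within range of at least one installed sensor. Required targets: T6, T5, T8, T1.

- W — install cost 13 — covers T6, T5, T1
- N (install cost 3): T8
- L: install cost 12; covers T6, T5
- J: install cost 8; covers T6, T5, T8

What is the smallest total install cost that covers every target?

16

The greedy cost-per-new-target heuristic would pick J and W for 21, but a cheaper cover exists.
Choose W and N: together they cover T6, T5, T8, T1 — every target.
Total install cost: 13 + 3 = 16.
No cover costs less than 16.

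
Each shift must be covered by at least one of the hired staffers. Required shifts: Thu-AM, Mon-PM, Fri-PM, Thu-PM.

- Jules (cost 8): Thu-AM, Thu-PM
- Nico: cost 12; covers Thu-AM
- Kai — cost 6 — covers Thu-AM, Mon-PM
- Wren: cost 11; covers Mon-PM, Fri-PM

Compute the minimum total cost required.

This is an integer covering problem.
The greedy cost-per-new-shift heuristic would pick Kai, Jules, and Wren for 25, but a cheaper cover exists.
Choose Jules and Wren: together they cover Thu-AM, Mon-PM, Fri-PM, Thu-PM — every shift.
Total cost: 8 + 11 = 19.
No cover costs less than 19.

19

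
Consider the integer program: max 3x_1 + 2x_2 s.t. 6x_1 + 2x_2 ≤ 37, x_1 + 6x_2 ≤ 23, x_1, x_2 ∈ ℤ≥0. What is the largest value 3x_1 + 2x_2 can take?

(x_1,x_2)=(5,3): 6·5+2·3=36≤37, 1·5+6·3=23≤23, objective 21.
(x_1,x_2)=(5,2): 6·5+2·2=34≤37, 1·5+6·2=17≤23, objective 19.
(x_1,x_2)=(4,3): 6·4+2·3=30≤37, 1·4+6·3=22≤23, objective 18.
No feasible integer point exceeds 21.

21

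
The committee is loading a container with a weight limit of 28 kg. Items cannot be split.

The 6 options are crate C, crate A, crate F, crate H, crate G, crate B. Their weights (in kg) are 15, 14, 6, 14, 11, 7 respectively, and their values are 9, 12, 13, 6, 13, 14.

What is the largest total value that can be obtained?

40

crate A + crate F + crate B: weight 14 + 6 + 7 = 27 ≤ 28, value 12 + 13 + 14 = 39.
crate F + crate G + crate B: weight 6 + 11 + 7 = 24 ≤ 28, value 13 + 13 + 14 = 40.
Best is crate F, crate G, and crate B with total value 40.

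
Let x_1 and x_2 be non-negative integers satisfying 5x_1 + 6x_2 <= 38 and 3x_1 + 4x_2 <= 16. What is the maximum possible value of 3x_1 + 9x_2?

(x_1,x_2)=(0,4): 5·0+6·4=24≤38, 3·0+4·4=16≤16, objective 36.
(x_1,x_2)=(1,3): 5·1+6·3=23≤38, 3·1+4·3=15≤16, objective 30.
No feasible integer point exceeds 36.

36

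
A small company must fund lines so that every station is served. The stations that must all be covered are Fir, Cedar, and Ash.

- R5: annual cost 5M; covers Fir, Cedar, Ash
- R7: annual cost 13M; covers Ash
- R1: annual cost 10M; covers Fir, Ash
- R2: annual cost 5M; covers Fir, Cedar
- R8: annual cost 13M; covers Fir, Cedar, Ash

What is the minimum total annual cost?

5

R5 alone covers Fir, Cedar, Ash — every station.
Total annual cost: 5.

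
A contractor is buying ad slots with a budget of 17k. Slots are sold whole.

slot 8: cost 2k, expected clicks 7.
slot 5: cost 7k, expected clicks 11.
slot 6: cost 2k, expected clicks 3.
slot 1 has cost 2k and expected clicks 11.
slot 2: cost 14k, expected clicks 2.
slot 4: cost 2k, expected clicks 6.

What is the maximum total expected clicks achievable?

Allowing fractional choices, the relaxed optimum would be about 38.3, but ad slots are indivisible.
slot 8 + slot 5 + slot 1 + slot 4: cost 2 + 7 + 2 + 2 = 13 ≤ 17, expected clicks 7 + 11 + 11 + 6 = 35.
slot 8 + slot 5 + slot 6 + slot 1 + slot 4: cost 2 + 7 + 2 + 2 + 2 = 15 ≤ 17, expected clicks 7 + 11 + 3 + 11 + 6 = 38.
slot 8 + slot 5 + slot 6 + slot 1: cost 2 + 7 + 2 + 2 = 13 ≤ 17, expected clicks 7 + 11 + 3 + 11 = 32.
Best is slot 8, slot 5, slot 6, slot 1, and slot 4 with total expected clicks 38.

38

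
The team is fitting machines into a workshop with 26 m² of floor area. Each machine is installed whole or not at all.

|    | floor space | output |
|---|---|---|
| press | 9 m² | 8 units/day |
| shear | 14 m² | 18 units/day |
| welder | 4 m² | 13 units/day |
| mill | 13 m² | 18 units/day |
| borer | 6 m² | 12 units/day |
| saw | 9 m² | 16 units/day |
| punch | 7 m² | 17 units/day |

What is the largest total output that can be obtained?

welder + mill + punch: floor space 4 + 13 + 7 = 24 ≤ 26, output 13 + 18 + 17 = 48.
welder + borer + saw + punch: floor space 4 + 6 + 9 + 7 = 26 ≤ 26, output 13 + 12 + 16 + 17 = 58.
press + welder + borer + punch: floor space 9 + 4 + 6 + 7 = 26 ≤ 26, output 8 + 13 + 12 + 17 = 50.
Best is welder, borer, saw, and punch with total output 58.

58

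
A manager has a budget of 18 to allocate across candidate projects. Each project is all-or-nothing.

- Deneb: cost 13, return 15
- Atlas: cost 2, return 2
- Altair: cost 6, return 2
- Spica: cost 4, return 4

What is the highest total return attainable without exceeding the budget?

19

This is a 0-1 knapsack instance.
Take Deneb and Spica: cost 13 + 4 = 17 ≤ 18, return 15 + 4 = 19.
No other feasible combination does better.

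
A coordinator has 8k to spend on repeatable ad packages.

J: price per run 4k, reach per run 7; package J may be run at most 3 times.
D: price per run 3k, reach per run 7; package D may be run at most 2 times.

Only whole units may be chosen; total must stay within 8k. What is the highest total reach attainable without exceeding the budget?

This is a bounded integer knapsack.
Take 2×D: price 6 ≤ 8, reach 2·7 = 14.
D has the best ratio (7/3) and is taken to its limit of 2; remaining capacity is filled optimally with the others.

14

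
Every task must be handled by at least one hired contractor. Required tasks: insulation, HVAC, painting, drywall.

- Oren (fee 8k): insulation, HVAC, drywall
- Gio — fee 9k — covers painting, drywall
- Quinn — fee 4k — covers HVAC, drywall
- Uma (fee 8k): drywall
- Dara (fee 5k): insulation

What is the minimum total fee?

Choose Oren and Gio: together they cover insulation, HVAC, painting, drywall — every task.
Total fee: 8 + 9 = 17.

17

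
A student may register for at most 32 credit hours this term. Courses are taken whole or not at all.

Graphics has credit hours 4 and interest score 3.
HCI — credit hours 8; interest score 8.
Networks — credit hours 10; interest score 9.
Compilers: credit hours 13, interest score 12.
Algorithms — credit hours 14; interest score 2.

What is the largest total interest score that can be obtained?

29

Take HCI, Networks, and Compilers: credit hours 8 + 10 + 13 = 31 ≤ 32, interest score 8 + 9 + 12 = 29.
No other feasible combination does better.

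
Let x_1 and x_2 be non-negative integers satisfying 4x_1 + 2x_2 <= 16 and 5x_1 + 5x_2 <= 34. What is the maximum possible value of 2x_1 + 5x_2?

The continuous relaxation peaks at (0, 6.8) with value 34.00; rounding to a feasible lattice point costs some objective.
(x_1,x_2)=(0,6): 4·0+2·6=12≤16, 5·0+5·6=30≤34, objective 30.
(x_1,x_2)=(1,5): 4·1+2·5=14≤16, 5·1+5·5=30≤34, objective 27.
(x_1,x_2)=(0,5): 4·0+2·5=10≤16, 5·0+5·5=25≤34, objective 25.
No feasible integer point exceeds 30.

30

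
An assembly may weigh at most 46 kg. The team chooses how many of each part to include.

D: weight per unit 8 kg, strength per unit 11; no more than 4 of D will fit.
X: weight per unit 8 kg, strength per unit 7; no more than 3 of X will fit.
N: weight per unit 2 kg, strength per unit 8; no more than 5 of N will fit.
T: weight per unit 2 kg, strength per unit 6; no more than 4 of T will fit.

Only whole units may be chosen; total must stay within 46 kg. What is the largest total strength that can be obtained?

97

N has the best ratio (8/2); taking only N gives at most 5×8 = 40 (stopped by the supply cap of 5).
Mixing does better — 3×D, 5×N, and 4×T: weight 42 ≤ 46, strength 3·11 + 5·8 + 4·6 = 97.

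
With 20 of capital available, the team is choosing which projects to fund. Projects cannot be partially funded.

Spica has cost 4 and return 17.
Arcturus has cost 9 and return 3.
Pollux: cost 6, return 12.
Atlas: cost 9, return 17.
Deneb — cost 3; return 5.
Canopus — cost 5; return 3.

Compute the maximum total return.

46

Spica + Atlas + Canopus: cost 4 + 9 + 5 = 18 ≤ 20, return 17 + 17 + 3 = 37.
Spica + Atlas + Deneb: cost 4 + 9 + 3 = 16 ≤ 20, return 17 + 17 + 5 = 39.
Spica + Pollux + Atlas: cost 4 + 6 + 9 = 19 ≤ 20, return 17 + 12 + 17 = 46.
Best is Spica, Pollux, and Atlas with total return 46.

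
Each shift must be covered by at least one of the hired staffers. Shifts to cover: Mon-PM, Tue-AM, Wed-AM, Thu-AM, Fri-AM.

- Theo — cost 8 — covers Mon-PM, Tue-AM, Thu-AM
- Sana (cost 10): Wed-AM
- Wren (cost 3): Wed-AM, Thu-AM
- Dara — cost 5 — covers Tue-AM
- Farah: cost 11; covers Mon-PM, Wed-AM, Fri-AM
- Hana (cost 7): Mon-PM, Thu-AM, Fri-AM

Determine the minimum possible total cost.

15

Choose Wren, Dara, and Hana: together they cover Mon-PM, Tue-AM, Wed-AM, Thu-AM, Fri-AM — every shift.
Total cost: 3 + 5 + 7 = 15.
No cover costs less than 15.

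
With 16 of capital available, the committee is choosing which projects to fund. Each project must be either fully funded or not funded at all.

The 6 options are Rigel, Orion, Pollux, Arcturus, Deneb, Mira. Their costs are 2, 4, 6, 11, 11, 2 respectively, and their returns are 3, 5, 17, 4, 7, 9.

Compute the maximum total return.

34

Rigel + Orion + Pollux + Mira: cost 2 + 4 + 6 + 2 = 14 ≤ 16, return 3 + 5 + 17 + 9 = 34.
Orion + Pollux + Mira: cost 4 + 6 + 2 = 12 ≤ 16, return 5 + 17 + 9 = 31.
Rigel + Pollux + Mira: cost 2 + 6 + 2 = 10 ≤ 16, return 3 + 17 + 9 = 29.
Best is Rigel, Orion, Pollux, and Mira with total return 34.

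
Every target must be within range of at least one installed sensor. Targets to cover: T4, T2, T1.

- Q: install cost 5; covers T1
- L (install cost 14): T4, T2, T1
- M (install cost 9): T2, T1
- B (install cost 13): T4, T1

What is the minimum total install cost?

L alone covers T4, T2, T1 — every target.
Total install cost: 14.

14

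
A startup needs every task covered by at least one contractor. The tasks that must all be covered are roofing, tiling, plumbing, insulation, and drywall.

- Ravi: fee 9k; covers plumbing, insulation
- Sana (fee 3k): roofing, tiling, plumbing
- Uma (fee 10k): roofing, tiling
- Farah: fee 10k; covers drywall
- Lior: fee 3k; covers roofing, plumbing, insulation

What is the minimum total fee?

Choose Sana, Farah, and Lior: together they cover roofing, tiling, plumbing, insulation, drywall — every task.
Total fee: 3 + 10 + 3 = 16.

16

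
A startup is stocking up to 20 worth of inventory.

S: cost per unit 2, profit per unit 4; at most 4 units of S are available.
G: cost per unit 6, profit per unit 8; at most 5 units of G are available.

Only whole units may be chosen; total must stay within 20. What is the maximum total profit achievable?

32

This is a bounded integer knapsack.
1×S and 3×G: cost 20 ≤ 20, profit 1·4 + 3·8 = 28.
4×S and 2×G: cost 20 ≤ 20, profit 4·4 + 2·8 = 32.
Best is 32.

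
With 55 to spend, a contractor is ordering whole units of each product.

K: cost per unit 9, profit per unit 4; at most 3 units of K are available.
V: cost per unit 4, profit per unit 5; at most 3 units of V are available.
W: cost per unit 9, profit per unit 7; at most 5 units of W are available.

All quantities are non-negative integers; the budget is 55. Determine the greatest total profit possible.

V has the best ratio (5/4); taking only V gives at most 3×5 = 15 (stopped by the supply cap of 3).
Mixing does better — 2×V and 5×W: cost 53 ≤ 55, profit 2·5 + 5·7 = 45.

45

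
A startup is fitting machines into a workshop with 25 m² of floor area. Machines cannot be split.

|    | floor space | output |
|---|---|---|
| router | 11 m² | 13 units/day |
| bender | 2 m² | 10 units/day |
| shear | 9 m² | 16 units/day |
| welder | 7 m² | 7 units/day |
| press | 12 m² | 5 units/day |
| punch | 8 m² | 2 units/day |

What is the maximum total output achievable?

bender + shear + press: floor space 2 + 9 + 12 = 23 ≤ 25, output 10 + 16 + 5 = 31.
router + bender + shear: floor space 11 + 2 + 9 = 22 ≤ 25, output 13 + 10 + 16 = 39.
bender + shear + welder: floor space 2 + 9 + 7 = 18 ≤ 25, output 10 + 16 + 7 = 33.
Best is router, bender, and shear with total output 39.

39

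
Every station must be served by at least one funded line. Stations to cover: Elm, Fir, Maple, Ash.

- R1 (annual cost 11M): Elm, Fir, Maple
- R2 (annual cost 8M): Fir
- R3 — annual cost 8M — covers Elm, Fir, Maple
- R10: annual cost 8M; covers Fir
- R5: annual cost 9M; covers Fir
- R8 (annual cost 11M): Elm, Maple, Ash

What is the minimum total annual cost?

19

This is an integer covering problem.
Choose R2 and R8: together they cover Elm, Fir, Maple, Ash — every station.
Total annual cost: 8 + 11 = 19.
No cover costs less than 19.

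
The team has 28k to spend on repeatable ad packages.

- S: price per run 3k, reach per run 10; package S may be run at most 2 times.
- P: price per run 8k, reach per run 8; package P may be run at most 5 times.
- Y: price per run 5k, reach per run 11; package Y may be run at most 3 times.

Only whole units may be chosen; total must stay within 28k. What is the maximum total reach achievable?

53

Take 2×S and 3×Y: price 21 ≤ 28, reach 2·10 + 3·11 = 53.
S has the best ratio (10/3) and is taken to its limit of 2; remaining capacity is filled optimally with the others.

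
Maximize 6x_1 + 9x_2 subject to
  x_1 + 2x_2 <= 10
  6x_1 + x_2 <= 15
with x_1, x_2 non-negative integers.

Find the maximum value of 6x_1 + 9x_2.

45

The continuous relaxation peaks at (1.82, 4.09) with value 47.73; rounding to a feasible lattice point costs some objective.
(x_1,x_2)=(0,5): 1·0+2·5=10≤10, 6·0+1·5=5≤15, objective 45.
(x_1,x_2)=(1,4): 1·1+2·4=9≤10, 6·1+1·4=10≤15, objective 42.
(x_1,x_2)=(2,3): 1·2+2·3=8≤10, 6·2+1·3=15≤15, objective 39.
The best lattice point is (0,5), giving 45.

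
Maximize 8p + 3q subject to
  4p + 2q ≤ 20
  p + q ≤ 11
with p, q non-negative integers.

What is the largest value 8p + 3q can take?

40

(p,q)=(5,0) is feasible, giving 40.
(p,q)=(4,1) is feasible, giving 35.
Maximum is 40 at (p,q)=(5,0).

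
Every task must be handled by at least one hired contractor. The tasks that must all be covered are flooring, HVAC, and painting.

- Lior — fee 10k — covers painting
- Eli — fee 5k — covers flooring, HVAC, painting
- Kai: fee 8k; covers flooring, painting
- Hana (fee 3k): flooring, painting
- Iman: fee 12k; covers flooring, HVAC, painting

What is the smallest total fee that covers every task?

5

Eli alone covers flooring, HVAC, painting — every task.
Total fee: 5.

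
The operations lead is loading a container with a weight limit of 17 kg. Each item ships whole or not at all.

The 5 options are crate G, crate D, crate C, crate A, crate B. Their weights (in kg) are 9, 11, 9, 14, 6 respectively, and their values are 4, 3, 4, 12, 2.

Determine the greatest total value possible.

12

This is an integer program with binary decision variables.
Allowing fractional choices, the relaxed optimum would be about 13.3, but items are indivisible.
crate C + crate B: weight 9 + 6 = 15 ≤ 17, value 4 + 2 = 6.
crate G + crate B: weight 9 + 6 = 15 ≤ 17, value 4 + 2 = 6.
crate A: weight 14 ≤ 17, value 12.
Best is crate A with total value 12.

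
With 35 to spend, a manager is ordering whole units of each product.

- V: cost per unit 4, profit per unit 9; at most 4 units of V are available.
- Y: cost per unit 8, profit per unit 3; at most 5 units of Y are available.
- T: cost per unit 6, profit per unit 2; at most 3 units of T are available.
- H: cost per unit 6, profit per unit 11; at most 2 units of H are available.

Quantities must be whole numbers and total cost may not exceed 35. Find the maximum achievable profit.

Take 4×V, 1×T, and 2×H: cost 34 ≤ 35, profit 4·9 + 1·2 + 2·11 = 60.
V has the best ratio (9/4) and is taken to its limit of 4; remaining capacity is filled optimally with the others.

60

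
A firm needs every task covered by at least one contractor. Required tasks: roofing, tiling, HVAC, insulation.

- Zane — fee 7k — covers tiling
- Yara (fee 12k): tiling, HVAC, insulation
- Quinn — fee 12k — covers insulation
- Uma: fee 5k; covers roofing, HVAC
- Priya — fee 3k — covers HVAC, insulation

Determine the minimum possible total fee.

Choose Zane, Uma, and Priya: together they cover roofing, tiling, HVAC, insulation — every task.
Total fee: 7 + 5 + 3 = 15.
No cover costs less than 15.

15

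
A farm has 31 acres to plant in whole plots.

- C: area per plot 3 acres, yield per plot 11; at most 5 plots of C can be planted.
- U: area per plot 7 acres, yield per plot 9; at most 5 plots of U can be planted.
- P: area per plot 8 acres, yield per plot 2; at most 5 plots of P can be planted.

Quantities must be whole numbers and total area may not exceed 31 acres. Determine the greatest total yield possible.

C has the best ratio (11/3); taking only C gives at most 5×11 = 55 (stopped by the supply cap of 5).
Mixing does better — 5×C and 2×U: area 29 ≤ 31, yield 5·11 + 2·9 = 73.

73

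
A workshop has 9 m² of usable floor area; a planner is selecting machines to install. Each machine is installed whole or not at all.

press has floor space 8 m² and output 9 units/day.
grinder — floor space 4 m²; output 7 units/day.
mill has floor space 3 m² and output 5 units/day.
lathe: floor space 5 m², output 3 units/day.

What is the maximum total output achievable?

Allowing fractional choices, the relaxed optimum would be about 14.2, but machines are indivisible.
grinder + mill: floor space 4 + 3 = 7 ≤ 9, output 7 + 5 = 12.
grinder + lathe: floor space 4 + 5 = 9 ≤ 9, output 7 + 3 = 10.
Best is grinder and mill with total output 12.

12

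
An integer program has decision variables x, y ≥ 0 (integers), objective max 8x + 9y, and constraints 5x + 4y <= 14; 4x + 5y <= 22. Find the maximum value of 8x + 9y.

27

Relaxing integrality, the LP optimum is 31.50 at (x,y) = (0, 3.5), which is not an integer point.
(x,y)=(0,3) is feasible, giving 27.
(x,y)=(1,2) is feasible, giving 26.
(x,y)=(0,2) is feasible, giving 18.
The best lattice point is (0,3), giving 27.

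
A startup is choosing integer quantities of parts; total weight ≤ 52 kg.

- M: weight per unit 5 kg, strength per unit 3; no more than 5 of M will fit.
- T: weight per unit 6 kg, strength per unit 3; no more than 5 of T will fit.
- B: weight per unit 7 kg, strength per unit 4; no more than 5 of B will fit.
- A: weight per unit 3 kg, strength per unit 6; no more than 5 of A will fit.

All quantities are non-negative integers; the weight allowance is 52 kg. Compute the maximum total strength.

This is a bounded integer knapsack.
A has the best ratio (6/3); taking only A gives at most 5×6 = 30 (stopped by the supply cap of 5).
Mixing does better — 2×M, 1×T, 3×B, and 5×A: weight 52 ≤ 52, strength 2·3 + 1·3 + 3·4 + 5·6 = 51.

51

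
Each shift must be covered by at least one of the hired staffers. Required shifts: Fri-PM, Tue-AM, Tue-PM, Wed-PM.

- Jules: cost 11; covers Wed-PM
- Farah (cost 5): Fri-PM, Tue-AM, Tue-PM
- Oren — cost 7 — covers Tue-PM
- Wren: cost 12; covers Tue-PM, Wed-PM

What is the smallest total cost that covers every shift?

16

This is an integer covering problem.
Choose Jules and Farah: together they cover Fri-PM, Tue-AM, Tue-PM, Wed-PM — every shift.
Total cost: 11 + 5 = 16.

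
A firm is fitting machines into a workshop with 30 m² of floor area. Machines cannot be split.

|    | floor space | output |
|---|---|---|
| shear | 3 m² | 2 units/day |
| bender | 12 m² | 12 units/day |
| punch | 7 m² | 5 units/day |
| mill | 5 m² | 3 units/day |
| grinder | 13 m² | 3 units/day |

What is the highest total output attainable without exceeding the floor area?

22

shear + bender + punch: floor space 3 + 12 + 7 = 22 ≤ 30, output 2 + 12 + 5 = 19.
shear + bender + punch + mill: floor space 3 + 12 + 7 + 5 = 27 ≤ 30, output 2 + 12 + 5 + 3 = 22.
bender + punch + mill: floor space 12 + 7 + 5 = 24 ≤ 30, output 12 + 5 + 3 = 20.
Best is shear, bender, punch, and mill with total output 22.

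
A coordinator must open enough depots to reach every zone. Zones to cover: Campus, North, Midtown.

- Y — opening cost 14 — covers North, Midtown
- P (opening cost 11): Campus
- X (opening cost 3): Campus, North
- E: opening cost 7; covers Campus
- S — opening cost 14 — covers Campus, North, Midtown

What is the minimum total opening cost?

S alone covers Campus, North, Midtown — every zone.
Total opening cost: 14.

14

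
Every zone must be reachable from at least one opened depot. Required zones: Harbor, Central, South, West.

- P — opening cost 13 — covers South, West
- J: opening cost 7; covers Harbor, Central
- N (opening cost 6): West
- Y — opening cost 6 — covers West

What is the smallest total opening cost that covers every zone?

This is a weighted set-cover instance.
The greedy cost-per-new-zone heuristic would pick J, N, and P for 26, but a cheaper cover exists.
Choose P and J: together they cover Harbor, Central, South, West — every zone.
Total opening cost: 13 + 7 = 20.
No cover costs less than 20.

20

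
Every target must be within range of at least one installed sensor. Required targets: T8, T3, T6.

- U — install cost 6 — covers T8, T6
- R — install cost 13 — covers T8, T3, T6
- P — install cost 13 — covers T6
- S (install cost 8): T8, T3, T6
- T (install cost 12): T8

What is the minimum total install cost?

8

S alone covers T8, T3, T6 — every target.
Total install cost: 8.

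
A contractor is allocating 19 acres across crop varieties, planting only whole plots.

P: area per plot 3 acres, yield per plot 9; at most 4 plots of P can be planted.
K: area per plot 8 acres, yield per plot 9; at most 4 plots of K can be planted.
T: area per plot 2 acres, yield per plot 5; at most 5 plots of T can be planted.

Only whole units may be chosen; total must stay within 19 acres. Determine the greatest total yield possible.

3×P and 5×T: area 19 ≤ 19, yield 3·9 + 5·5 = 52.
4×P and 3×T: area 18 ≤ 19, yield 4·9 + 3·5 = 51.
Best is 52.

52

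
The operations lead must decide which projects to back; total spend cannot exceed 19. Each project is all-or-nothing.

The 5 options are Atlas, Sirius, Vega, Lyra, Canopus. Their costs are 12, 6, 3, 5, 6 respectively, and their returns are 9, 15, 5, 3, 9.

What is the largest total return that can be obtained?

Sirius + Vega + Canopus: cost 6 + 3 + 6 = 15 ≤ 19, return 15 + 5 + 9 = 29.
Sirius + Canopus: cost 6 + 6 = 12 ≤ 19, return 15 + 9 = 24.
Sirius + Lyra + Canopus: cost 6 + 5 + 6 = 17 ≤ 19, return 15 + 3 + 9 = 27.
Best is Sirius, Vega, and Canopus with total return 29.

29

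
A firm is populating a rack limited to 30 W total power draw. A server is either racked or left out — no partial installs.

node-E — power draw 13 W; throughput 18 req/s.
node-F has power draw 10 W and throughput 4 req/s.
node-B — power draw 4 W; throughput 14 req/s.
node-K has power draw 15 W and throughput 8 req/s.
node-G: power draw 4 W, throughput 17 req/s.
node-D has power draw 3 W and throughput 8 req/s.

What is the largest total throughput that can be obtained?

57

This is an integer program with binary decision variables.
Take node-E, node-B, node-G, and node-D: power draw 13 + 4 + 4 + 3 = 24 ≤ 30, throughput 18 + 14 + 17 + 8 = 57.
No other feasible combination does better.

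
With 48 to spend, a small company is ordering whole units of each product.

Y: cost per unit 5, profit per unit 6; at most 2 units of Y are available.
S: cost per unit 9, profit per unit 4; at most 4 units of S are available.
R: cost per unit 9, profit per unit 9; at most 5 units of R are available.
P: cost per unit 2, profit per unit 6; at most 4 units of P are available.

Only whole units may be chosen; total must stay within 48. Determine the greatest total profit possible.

P has the best ratio (6/2); taking only P gives at most 4×6 = 24 (stopped by the supply cap of 4).
Mixing does better — 2×Y, 3×R, and 4×P: cost 45 ≤ 48, profit 2·6 + 3·9 + 4·6 = 63.

63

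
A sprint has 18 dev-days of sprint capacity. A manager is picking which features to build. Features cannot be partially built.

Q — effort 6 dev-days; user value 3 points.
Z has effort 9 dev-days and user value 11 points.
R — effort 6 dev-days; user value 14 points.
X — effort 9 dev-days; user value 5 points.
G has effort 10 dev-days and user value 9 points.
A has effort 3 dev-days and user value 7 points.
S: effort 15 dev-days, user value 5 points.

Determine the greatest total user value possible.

32

Z + R + A: effort 9 + 6 + 3 = 18 ≤ 18, user value 11 + 14 + 7 = 32.
R + X + A: effort 6 + 9 + 3 = 18 ≤ 18, user value 14 + 5 + 7 = 26.
Z + R: effort 9 + 6 = 15 ≤ 18, user value 11 + 14 = 25.
Best is Z, R, and A with total user value 32.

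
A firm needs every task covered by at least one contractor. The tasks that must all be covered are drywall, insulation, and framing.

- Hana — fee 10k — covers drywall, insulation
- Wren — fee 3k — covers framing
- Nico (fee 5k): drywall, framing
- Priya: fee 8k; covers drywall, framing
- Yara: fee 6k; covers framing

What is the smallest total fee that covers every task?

This is a weighted set-cover instance.
The greedy cost-per-new-task heuristic would pick Nico and Hana for 15, but a cheaper cover exists.
Choose Hana and Wren: together they cover drywall, insulation, framing — every task.
Total fee: 10 + 3 = 13.
No cover costs less than 13.

13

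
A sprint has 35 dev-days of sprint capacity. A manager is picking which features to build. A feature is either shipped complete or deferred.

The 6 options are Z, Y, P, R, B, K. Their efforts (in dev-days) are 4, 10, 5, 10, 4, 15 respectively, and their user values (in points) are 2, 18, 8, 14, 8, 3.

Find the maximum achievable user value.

50

Z + Y + P + R + B: effort 4 + 10 + 5 + 10 + 4 = 33 ≤ 35, user value 2 + 18 + 8 + 14 + 8 = 50.
Y + P + R + B: effort 10 + 5 + 10 + 4 = 29 ≤ 35, user value 18 + 8 + 14 + 8 = 48.
Best is Z, Y, P, R, and B with total user value 50.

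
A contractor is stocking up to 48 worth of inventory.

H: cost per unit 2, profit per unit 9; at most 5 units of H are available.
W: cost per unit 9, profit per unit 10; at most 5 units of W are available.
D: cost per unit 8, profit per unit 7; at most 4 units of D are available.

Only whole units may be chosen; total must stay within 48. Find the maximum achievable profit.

This is a bounded integer knapsack.
5×H, 3×W, and 1×D: cost 45 ≤ 48, profit 5·9 + 3·10 + 1·7 = 82.
5×H and 4×W: cost 46 ≤ 48, profit 5·9 + 4·10 = 85.
Best is 85.

85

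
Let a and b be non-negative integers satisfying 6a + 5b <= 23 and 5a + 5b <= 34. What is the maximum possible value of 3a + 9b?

The continuous relaxation peaks at (0, 4.6) with value 41.40; rounding to a feasible lattice point costs some objective.
(a,b)=(0,4): 6·0+5·4=20≤23, 5·0+5·4=20≤34, objective 36.
(a,b)=(1,3): 6·1+5·3=21≤23, 5·1+5·3=20≤34, objective 30.
Maximum is 36 at (a,b)=(0,4).

36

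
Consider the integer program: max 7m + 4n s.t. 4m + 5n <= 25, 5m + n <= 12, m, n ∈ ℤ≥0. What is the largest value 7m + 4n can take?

23

Relaxing integrality, the LP optimum is 26.33 at (m,n) = (1.67, 3.67), which is not an integer point.
(m,n)=(1,4): 4·1+5·4=24≤25, 5·1+1·4=9≤12, objective 23.
(m,n)=(2,2): 4·2+5·2=18≤25, 5·2+1·2=12≤12, objective 22.
No feasible integer point exceeds 23.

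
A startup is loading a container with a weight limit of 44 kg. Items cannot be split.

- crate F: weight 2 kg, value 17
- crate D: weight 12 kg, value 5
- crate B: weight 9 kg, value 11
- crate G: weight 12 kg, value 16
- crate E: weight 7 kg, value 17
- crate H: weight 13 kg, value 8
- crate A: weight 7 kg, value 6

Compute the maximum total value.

Allowing fractional choices, the relaxed optimum would be about 71.3, but items are indivisible.
crate F + crate B + crate G + crate E + crate A: weight 2 + 9 + 12 + 7 + 7 = 37 ≤ 44, value 17 + 11 + 16 + 17 + 6 = 67.
crate F + crate B + crate G + crate E + crate H: weight 2 + 9 + 12 + 7 + 13 = 43 ≤ 44, value 17 + 11 + 16 + 17 + 8 = 69.
Best is crate F, crate B, crate G, crate E, and crate H with total value 69.

69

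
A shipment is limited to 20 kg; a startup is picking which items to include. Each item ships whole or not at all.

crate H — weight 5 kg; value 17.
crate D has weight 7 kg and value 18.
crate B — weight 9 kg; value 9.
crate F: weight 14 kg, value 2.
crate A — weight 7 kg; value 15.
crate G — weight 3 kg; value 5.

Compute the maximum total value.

This is a 0-1 knapsack instance.
Allowing fractional choices, the relaxed optimum would be about 51.7, but items are indivisible.
crate H + crate D + crate G: weight 5 + 7 + 3 = 15 ≤ 20, value 17 + 18 + 5 = 40.
crate H + crate D + crate A: weight 5 + 7 + 7 = 19 ≤ 20, value 17 + 18 + 15 = 50.
crate D + crate A + crate G: weight 7 + 7 + 3 = 17 ≤ 20, value 18 + 15 + 5 = 38.
Best is crate H, crate D, and crate A with total value 50.

50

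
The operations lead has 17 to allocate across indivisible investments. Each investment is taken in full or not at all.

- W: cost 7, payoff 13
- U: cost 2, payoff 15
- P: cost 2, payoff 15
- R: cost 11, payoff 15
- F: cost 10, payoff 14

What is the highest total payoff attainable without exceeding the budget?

Allowing fractional choices, the relaxed optimum would be about 51.4, but investments are indivisible.
U + P + R: cost 2 + 2 + 11 = 15 ≤ 17, payoff 15 + 15 + 15 = 45.
W + U + P: cost 7 + 2 + 2 = 11 ≤ 17, payoff 13 + 15 + 15 = 43.
U + P + F: cost 2 + 2 + 10 = 14 ≤ 17, payoff 15 + 15 + 14 = 44.
Best is U, P, and R with total payoff 45.

45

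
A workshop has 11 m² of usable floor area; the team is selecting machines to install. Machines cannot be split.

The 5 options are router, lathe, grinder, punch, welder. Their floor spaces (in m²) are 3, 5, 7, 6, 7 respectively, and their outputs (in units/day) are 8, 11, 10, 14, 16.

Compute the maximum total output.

25

Allowing fractional choices, the relaxed optimum would be about 26.6, but machines are indivisible.
lathe + punch: floor space 5 + 6 = 11 ≤ 11, output 11 + 14 = 25.
router + welder: floor space 3 + 7 = 10 ≤ 11, output 8 + 16 = 24.
router + punch: floor space 3 + 6 = 9 ≤ 11, output 8 + 14 = 22.
Best is lathe and punch with total output 25.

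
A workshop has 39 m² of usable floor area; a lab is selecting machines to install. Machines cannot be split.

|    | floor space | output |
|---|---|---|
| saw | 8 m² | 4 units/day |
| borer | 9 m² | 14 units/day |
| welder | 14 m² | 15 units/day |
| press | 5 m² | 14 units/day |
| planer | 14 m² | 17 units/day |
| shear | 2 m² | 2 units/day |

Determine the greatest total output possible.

Take saw, borer, press, planer, and shear: floor space 8 + 9 + 5 + 14 + 2 = 38 ≤ 39, output 4 + 14 + 14 + 17 + 2 = 51.
No other feasible combination does better.

51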